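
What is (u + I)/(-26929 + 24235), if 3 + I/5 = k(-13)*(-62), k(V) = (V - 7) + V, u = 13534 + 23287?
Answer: -23518/1347 ≈ -17.460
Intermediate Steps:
u = 36821
k(V) = -7 + 2*V (k(V) = (-7 + V) + V = -7 + 2*V)
I = 10215 (I = -15 + 5*((-7 + 2*(-13))*(-62)) = -15 + 5*((-7 - 26)*(-62)) = -15 + 5*(-33*(-62)) = -15 + 5*2046 = -15 + 10230 = 10215)
(u + I)/(-26929 + 24235) = (36821 + 10215)/(-26929 + 24235) = 47036/(-2694) = 47036*(-1/2694) = -23518/1347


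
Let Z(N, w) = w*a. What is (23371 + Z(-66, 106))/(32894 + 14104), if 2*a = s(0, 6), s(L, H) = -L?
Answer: 23371/46998 ≈ 0.49728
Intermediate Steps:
a = 0 (a = (-1*0)/2 = (½)*0 = 0)
Z(N, w) = 0 (Z(N, w) = w*0 = 0)
(23371 + Z(-66, 106))/(32894 + 14104) = (23371 + 0)/(32894 + 14104) = 23371/46998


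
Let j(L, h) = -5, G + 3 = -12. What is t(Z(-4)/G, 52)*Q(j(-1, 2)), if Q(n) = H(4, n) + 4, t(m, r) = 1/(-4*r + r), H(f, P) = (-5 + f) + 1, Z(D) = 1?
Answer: -1/39 ≈ -0.025641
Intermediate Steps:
G = -15 (G = -3 - 12 = -15)
H(f, P) = -4 + f
t(m, r) = -1/(3*r) (t(m, r) = 1/(-3*r) = -1/(3*r))
Q(n) = 4 (Q(n) = (-4 + 4) + 4 = 0 + 4 = 4)
t(Z(-4)/G, 52)*Q(j(-1, 2)) = -⅓/52*4 = -⅓*1/52*4 = -1/156*4 = -1/39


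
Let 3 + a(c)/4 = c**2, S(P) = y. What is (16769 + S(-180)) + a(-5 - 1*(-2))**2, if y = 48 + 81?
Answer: 17474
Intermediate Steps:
y = 129
S(P) = 129
a(c) = -12 + 4*c**2
(16769 + S(-180)) + a(-5 - 1*(-2))**2 = (16769 + 129) + (-12 + 4*(-5 - 1*(-2))**2)**2 = 16898 + (-12 + 4*(-5 + 2)**2)**2 = 16898 + (-12 + 4*(-3)**2)**2 = 16898 + (-12 + 4*9)**2 = 16898 + (-12 + 36)**2 = 16898 + 24**2 = 16898 + 576 = 17474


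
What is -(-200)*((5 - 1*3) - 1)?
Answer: 200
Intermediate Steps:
-(-200)*((5 - 1*3) - 1) = -(-200)*((5 - 3) - 1) = -(-200)*(2 - 1) = -(-200) = -40*(-5) = 200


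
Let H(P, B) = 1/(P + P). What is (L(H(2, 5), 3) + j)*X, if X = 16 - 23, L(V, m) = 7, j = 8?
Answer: -105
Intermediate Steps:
H(P, B) = 1/(2*P)
X = -7
(L(H(2, 5), 3) + j)*X = (7 + 8)*(-7) = 15*(-7) = -105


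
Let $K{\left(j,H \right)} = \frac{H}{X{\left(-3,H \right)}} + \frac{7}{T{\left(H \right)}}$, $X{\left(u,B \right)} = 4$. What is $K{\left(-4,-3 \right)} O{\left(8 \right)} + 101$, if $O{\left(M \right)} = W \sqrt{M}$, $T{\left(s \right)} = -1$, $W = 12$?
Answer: $101 - 186 \sqrt{2} \approx -162.04$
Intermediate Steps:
$O{\left(M \right)} = 12 \sqrt{M}$
$K{\left(j,H \right)} = -7 + \frac{H}{4}$ ($K{\left(j,H \right)} = \frac{H}{4} + \frac{7}{-1} = H \frac{1}{4} + 7 \left(-1\right) = \frac{H}{4} - 7 = -7 + \frac{H}{4}$)
$K{\left(-4,-3 \right)} O{\left(8 \right)} + 101 = \left(-7 + \frac{1}{4} \left(-3\right)\right) 12 \sqrt{8} + 101 = \left(-7 - \frac{3}{4}\right) 12 \cdot 2 \sqrt{2} + 101 = - \frac{31 \cdot 24 \sqrt{2}}{4} + 101 = - 186 \sqrt{2} + 101 = 101 - 186 \sqrt{2}$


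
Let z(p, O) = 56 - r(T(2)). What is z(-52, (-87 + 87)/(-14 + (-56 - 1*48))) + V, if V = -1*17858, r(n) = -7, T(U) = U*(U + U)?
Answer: -17795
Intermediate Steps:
T(U) = 2*U**2 (T(U) = U*(2*U) = 2*U**2)
V = -17858
z(p, O) = 63 (z(p, O) = 56 - 1*(-7) = 56 + 7 = 63)
z(-52, (-87 + 87)/(-14 + (-56 - 1*48))) + V = 63 - 17858 = -17795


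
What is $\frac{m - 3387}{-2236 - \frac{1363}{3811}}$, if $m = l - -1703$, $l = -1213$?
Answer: $\frac{11040467}{8522759} \approx 1.2954$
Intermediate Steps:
$m = 490$ ($m = -1213 - -1703 = -1213 + 1703 = 490$)
$\frac{m - 3387}{-2236 - \frac{1363}{3811}} = \frac{490 - 3387}{-2236 - \frac{1363}{3811}} = - \frac{2897}{-2236 - \frac{1363}{3811}} = - \frac{2897}{- \frac{8522759}{3811}} = \left(-2897\right) \left(- \frac{3811}{8522759}\right) = \frac{11040467}{8522759}$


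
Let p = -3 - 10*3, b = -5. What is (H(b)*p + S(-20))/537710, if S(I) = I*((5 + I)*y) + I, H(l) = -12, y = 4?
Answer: 788/268855 ≈ 0.0029309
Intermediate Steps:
p = -33 (p = -3 - 30 = -33)
S(I) = I + I*(20 + 4*I) (S(I) = I*((5 + I)*4) + I = I*(20 + 4*I) + I = I + I*(20 + 4*I))
(H(b)*p + S(-20))/537710 = (-12*(-33) - 20*(21 + 4*(-20)))/537710 = (396 - 20*(21 - 80))*(1/537710) = (396 - 20*(-59))*(1/537710) = (396 + 1180)*(1/537710) = 1576*(1/537710) = 788/268855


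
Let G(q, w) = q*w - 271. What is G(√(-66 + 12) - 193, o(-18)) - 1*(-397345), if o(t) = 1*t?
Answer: 400548 - 54*I*√6 ≈ 4.0055e+5 - 132.27*I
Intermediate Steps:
o(t) = t
G(q, w) = -271 + q*w
G(√(-66 + 12) - 193, o(-18)) - 1*(-397345) = (-271 + (√(-66 + 12) - 193)*(-18)) - 1*(-397345) = (-271 + (√(-54) - 193)*(-18)) + 397345 = (-271 + (3*I*√6 - 193)*(-18)) + 397345 = (-271 + (-193 + 3*I*√6)*(-18)) + 397345 = (-271 + (3474 - 54*I*√6)) + 397345 = (3203 - 54*I*√6) + 397345 = 400548 - 54*I*√6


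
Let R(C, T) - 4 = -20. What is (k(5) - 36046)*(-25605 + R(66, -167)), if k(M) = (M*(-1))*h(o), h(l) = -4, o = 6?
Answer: 923022146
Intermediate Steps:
R(C, T) = -16 (R(C, T) = 4 - 20 = -16)
k(M) = 4*M (k(M) = (M*(-1))*(-4) = -M*(-4) = 4*M)
(k(5) - 36046)*(-25605 + R(66, -167)) = (4*5 - 36046)*(-25605 - 16) = (20 - 36046)*(-25621) = -36026*(-25621) = 923022146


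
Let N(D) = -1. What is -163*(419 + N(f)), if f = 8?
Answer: -68134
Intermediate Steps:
-163*(419 + N(f)) = -163*(419 - 1) = -163*418 = -68134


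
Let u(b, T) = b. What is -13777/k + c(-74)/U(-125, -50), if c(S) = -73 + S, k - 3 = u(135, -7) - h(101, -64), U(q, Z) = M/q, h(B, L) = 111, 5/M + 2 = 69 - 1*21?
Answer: 4550573/27 ≈ 1.6854e+5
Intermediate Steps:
M = 5/46 (M = 5/(-2 + (69 - 1*21)) = 5/(-2 + (69 - 21)) = 5/(-2 + 48) = 5/46 ≈ 0.10870)
U(q, Z) = 5/(46*q)
k = 27 (k = 3 + (135 - 1*111) = 3 + (135 - 111) = 3 + 24 = 27)
-13777/k + c(-74)/U(-125, -50) = -13777/27 + (-73 - 74)/(((5/46)/(-125))) = -13777*1/27 - 147/((5/46)*(-1/125)) = -13777/27 - 147/(-1/1150) = -13777/27 - 147*(-1150) = -13777/27 + 169050 = 4550573/27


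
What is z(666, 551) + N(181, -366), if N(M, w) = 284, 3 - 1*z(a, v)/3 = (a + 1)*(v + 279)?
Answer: -1660537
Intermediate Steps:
z(a, v) = 9 - 3*(1 + a)*(279 + v) (z(a, v) = 9 - 3*(a + 1)*(v + 279) = 9 - 3*(1 + a)*(279 + v))
z(666, 551) + N(181, -366) = (-828 - 837*666 - 3*551 - 3*666*551) + 284 = (-828 - 557442 - 1653 - 1100898) + 284 = -1660821 + 284 = -1660537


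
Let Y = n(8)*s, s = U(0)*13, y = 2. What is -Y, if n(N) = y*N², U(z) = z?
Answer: 0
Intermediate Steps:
n(N) = 2*N²
s = 0 (s = 0*13 = 0)
Y = 0 (Y = (2*8²)*0 = (2*64)*0 = 128*0 = 0)
-Y = -1*0 = 0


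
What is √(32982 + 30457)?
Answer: √63439 ≈ 251.87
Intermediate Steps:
√(32982 + 30457) = √63439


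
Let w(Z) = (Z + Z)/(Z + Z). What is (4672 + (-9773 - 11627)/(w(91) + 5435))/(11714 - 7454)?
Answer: 3171949/2894670 ≈ 1.0958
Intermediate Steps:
w(Z) = 1 (w(Z) = (2*Z)/((2*Z)) = (2*Z)*(1/(2*Z)) = 1)
(4672 + (-9773 - 11627)/(w(91) + 5435))/(11714 - 7454) = (4672 + (-9773 - 11627)/(1 + 5435))/(11714 - 7454) = (4672 - 21400/5436)/4260 = (4672 - 21400*1/5436)*(1/4260) = (4672 - 5350/1359)*(1/4260) = (6343898/1359)*(1/4260) = 3171949/2894670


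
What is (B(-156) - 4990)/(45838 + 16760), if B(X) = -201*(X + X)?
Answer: 28861/31299 ≈ 0.92211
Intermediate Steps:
B(X) = -402*X
(B(-156) - 4990)/(45838 + 16760) = (-402*(-156) - 4990)/(45838 + 16760) = (62712 - 4990)/62598 = 57722*(1/62598) = 28861/31299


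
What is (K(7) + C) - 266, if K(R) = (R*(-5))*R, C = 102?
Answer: -409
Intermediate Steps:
K(R) = -5*R**2 (K(R) = (-5*R)*R = -5*R**2)
(K(7) + C) - 266 = (-5*7**2 + 102) - 266 = (-5*49 + 102) - 266 = (-245 + 102) - 266 = -143 - 266 = -409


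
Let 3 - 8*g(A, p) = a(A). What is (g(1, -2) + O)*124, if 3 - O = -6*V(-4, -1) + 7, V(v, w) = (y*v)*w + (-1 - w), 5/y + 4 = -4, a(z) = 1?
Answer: -2325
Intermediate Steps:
y = -5/8 (y = 5/(-4 - 4) = 5/(-8) = 5*(-1/8) = -5/8 ≈ -0.62500)
g(A, p) = 1/4 (g(A, p) = 3/8 - 1/8*1 = 3/8 - 1/8 = 1/4)
V(v, w) = -1 - w - 5*v*w/8 (V(v, w) = (-5*v/8)*w + (-1 - w) = -5*v*w/8 + (-1 - w) = -1 - w - 5*v*w/8)
O = -19 (O = 3 - (-6*(-1 - 1*(-1) - 5/8*(-4)*(-1)) + 7) = 3 - (-6*(-1 + 1 - 5/2) + 7) = 3 - (-6*(-5/2) + 7) = 3 - (15 + 7) = 3 - 1*22 = 3 - 22 = -19)
(g(1, -2) + O)*124 = (1/4 - 19)*124 = -75/4*124 = -2325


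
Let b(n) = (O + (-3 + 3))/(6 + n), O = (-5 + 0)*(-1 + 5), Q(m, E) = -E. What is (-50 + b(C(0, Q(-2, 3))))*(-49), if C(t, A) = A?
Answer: 8330/3 ≈ 2776.7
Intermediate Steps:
O = -20 (O = -5*4 = -20)
b(n) = -20/(6 + n) (b(n) = (-20 + (-3 + 3))/(6 + n) = (-20 + 0)/(6 + n) = -20/(6 + n))
(-50 + b(C(0, Q(-2, 3))))*(-49) = (-50 - 20/(6 - 1*3))*(-49) = (-50 - 20/(6 - 3))*(-49) = (-50 - 20/3)*(-49) = -170/3*(-49) = 8330/3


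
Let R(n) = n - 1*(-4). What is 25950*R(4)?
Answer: 207600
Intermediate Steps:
R(n) = 4 + n (R(n) = n + 4 = 4 + n)
25950*R(4) = 25950*(4 + 4) = 25950*8 = 207600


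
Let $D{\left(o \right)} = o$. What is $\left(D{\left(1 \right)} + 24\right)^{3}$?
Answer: $15625$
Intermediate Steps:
$\left(D{\left(1 \right)} + 24\right)^{3} = \left(1 + 24\right)^{3} = 25^{3} = 15625$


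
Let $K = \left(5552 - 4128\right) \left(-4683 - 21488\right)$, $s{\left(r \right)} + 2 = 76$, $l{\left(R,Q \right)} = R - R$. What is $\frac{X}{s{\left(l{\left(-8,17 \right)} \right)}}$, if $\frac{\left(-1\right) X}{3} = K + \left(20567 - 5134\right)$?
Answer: $\frac{111756213}{74} \approx 1.5102 \cdot 10^{6}$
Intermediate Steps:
$l{\left(R,Q \right)} = 0$
$s{\left(r \right)} = 74$ ($s{\left(r \right)} = -2 + 76 = 74$)
$K = -37267504$ ($K = 1424 \left(-26171\right) = -37267504$)
$X = 111756213$ ($X = - 3 \left(-37267504 + \left(20567 - 5134\right)\right) = - 3 \left(-37267504 + 15433\right) = \left(-3\right) \left(-37252071\right) = 111756213$)
$\frac{X}{s{\left(l{\left(-8,17 \right)} \right)}} = \frac{111756213}{74}$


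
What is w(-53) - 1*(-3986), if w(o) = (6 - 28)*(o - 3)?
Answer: 5218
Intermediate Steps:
w(o) = 66 - 22*o (w(o) = -22*(-3 + o) = 66 - 22*o)
w(-53) - 1*(-3986) = (66 - 22*(-53)) - 1*(-3986) = (66 + 1166) + 3986 = 1232 + 3986 = 5218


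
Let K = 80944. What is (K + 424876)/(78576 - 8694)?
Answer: 252910/34941 ≈ 7.2382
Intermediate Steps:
(K + 424876)/(78576 - 8694) = (80944 + 424876)/(78576 - 8694) = 505820/69882 = 505820*(1/69882) = 252910/34941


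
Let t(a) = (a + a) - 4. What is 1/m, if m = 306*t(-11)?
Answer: -1/7956 ≈ -0.00012569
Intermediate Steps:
t(a) = -4 + 2*a (t(a) = 2*a - 4 = -4 + 2*a)
m = -7956 (m = 306*(-4 + 2*(-11)) = 306*(-4 - 22) = 306*(-26) = -7956)
1/m = 1/(-7956) = -1/7956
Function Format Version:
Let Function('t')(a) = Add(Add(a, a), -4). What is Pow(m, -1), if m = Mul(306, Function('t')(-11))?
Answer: Rational(-1, 7956) ≈ -0.00012569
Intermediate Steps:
Function('t')(a) = Add(-4, Mul(2, a)) (Function('t')(a) = Add(Mul(2, a), -4) = Add(-4, Mul(2, a)))
m = -7956 (m = Mul(306, Add(-4, Mul(2, -11))) = Mul(306, Add(-4, -22)) = Mul(306, -26) = -7956)
Pow(m, -1) = Pow(-7956, -1) = Rational(-1, 7956)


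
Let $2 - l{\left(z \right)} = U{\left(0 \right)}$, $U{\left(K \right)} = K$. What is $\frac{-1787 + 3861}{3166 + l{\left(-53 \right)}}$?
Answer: $\frac{1037}{1584} \approx 0.65467$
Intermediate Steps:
$l{\left(z \right)} = 2$ ($l{\left(z \right)} = 2 - 0 = 2 + 0 = 2$)
$\frac{-1787 + 3861}{3166 + l{\left(-53 \right)}} = \frac{-1787 + 3861}{3166 + 2} = \frac{2074}{3168} = 2074 \cdot \frac{1}{3168} = \frac{1037}{1584}$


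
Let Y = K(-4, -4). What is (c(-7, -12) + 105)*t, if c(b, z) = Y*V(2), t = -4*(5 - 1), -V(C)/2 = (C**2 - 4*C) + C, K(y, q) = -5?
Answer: -1360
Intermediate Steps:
V(C) = -2*C**2 + 6*C (V(C) = -2*((C**2 - 4*C) + C) = -2*(C**2 - 3*C) = -2*C**2 + 6*C)
Y = -5
t = -16 (t = -4*4 = -16)
c(b, z) = -20 (c(b, z) = -10*2*(3 - 1*2) = -10*2*(3 - 2) = -10*2 = -5*4 = -20)
(c(-7, -12) + 105)*t = (-20 + 105)*(-16) = 85*(-16) = -1360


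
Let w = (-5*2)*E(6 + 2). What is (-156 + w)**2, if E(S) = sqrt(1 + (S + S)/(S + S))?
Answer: 24536 + 3120*sqrt(2) ≈ 28948.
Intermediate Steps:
E(S) = sqrt(2) (E(S) = sqrt(1 + (2*S)/((2*S))) = sqrt(1 + (2*S)*(1/(2*S))) = sqrt(1 + 1) = sqrt(2))
w = -10*sqrt(2) (w = (-5*2)*sqrt(2) = -10*sqrt(2) ≈ -14.142)
(-156 + w)**2 = (-156 - 10*sqrt(2))**2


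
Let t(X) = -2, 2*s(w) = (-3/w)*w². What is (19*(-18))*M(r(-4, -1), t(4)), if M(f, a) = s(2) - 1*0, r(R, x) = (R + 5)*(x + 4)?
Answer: 1026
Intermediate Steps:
s(w) = -3*w/2 (s(w) = ((-3/w)*w²)/2 = (-3*w)/2 = -3*w/2)
r(R, x) = (4 + x)*(5 + R) (r(R, x) = (5 + R)*(4 + x) = (4 + x)*(5 + R))
M(f, a) = -3 (M(f, a) = -3/2*2 - 1*0 = -3 + 0 = -3)
(19*(-18))*M(r(-4, -1), t(4)) = (19*(-18))*(-3) = -342*(-3) = 1026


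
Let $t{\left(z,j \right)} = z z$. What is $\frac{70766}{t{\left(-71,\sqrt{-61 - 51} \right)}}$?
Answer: $\frac{70766}{5041} \approx 14.038$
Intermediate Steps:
$t{\left(z,j \right)} = z^{2}$
$\frac{70766}{t{\left(-71,\sqrt{-61 - 51} \right)}} = \frac{70766}{\left(-71\right)^{2}} = \frac{70766}{5041}$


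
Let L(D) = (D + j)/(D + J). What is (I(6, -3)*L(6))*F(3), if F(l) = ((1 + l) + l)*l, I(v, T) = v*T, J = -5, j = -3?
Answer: -1134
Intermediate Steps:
I(v, T) = T*v
L(D) = (-3 + D)/(-5 + D) (L(D) = (D - 3)/(D - 5) = (-3 + D)/(-5 + D))
F(l) = l*(1 + 2*l) (F(l) = (1 + 2*l)*l = l*(1 + 2*l))
(I(6, -3)*L(6))*F(3) = ((-3*6)*((-3 + 6)/(-5 + 6)))*(3*(1 + 2*3)) = (-18*3/1)*(3*(1 + 6)) = (-18*3)*(3*7) = -18*3*21 = -54*21 = -1134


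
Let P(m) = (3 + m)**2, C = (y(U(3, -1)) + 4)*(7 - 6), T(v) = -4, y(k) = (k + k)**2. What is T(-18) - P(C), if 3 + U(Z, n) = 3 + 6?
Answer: -22805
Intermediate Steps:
U(Z, n) = 6 (U(Z, n) = -3 + (3 + 6) = -3 + 9 = 6)
y(k) = 4*k**2 (y(k) = (2*k)**2 = 4*k**2)
C = 148 (C = (4*6**2 + 4)*(7 - 6) = (4*36 + 4)*1 = (144 + 4)*1 = 148*1 = 148)
T(-18) - P(C) = -4 - (3 + 148)**2 = -4 - 1*151**2 = -4 - 1*22801 = -4 - 22801 = -22805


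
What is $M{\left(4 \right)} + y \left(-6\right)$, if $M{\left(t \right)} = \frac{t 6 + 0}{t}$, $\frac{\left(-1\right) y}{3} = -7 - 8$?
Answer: $-264$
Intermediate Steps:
$y = 45$ ($y = - 3 \left(-7 - 8\right) = \left(-3\right) \left(-15\right) = 45$)
$M{\left(t \right)} = 6$ ($M{\left(t \right)} = \frac{6 t + 0}{t} = \frac{6 t}{t} = 6$)
$M{\left(4 \right)} + y \left(-6\right) = 6 + 45 \left(-6\right) = 6 - 270 = -264$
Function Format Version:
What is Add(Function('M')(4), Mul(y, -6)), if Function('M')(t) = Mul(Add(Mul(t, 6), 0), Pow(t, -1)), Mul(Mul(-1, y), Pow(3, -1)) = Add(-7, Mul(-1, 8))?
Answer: -264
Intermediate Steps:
y = 45 (y = Mul(-3, Add(-7, Mul(-1, 8))) = Mul(-3, Add(-7, -8)) = Mul(-3, -15) = 45)
Function('M')(t) = 6 (Function('M')(t) = Mul(Add(Mul(6, t), 0), Pow(t, -1)) = Mul(Mul(6, t), Pow(t, -1)) = 6)
Add(Function('M')(4), Mul(y, -6)) = Add(6, Mul(45, -6)) = Add(6, -270) = -264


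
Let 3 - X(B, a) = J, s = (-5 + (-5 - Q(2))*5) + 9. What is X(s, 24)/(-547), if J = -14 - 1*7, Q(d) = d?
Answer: -24/547 ≈ -0.043876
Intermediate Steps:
J = -21 (J = -14 - 7 = -21)
s = -31 (s = (-5 + (-5 - 1*2)*5) + 9 = (-5 + (-5 - 2)*5) + 9 = (-5 - 7*5) + 9 = (-5 - 35) + 9 = -40 + 9 = -31)
X(B, a) = 24 (X(B, a) = 3 - 1*(-21) = 3 + 21 = 24)
X(s, 24)/(-547) = 24/(-547) = 24*(-1/547) = -24/547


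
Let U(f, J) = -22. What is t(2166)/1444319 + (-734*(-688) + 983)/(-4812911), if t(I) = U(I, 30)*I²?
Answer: -497491701855377/6951378802609 ≈ -71.567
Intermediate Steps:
t(I) = -22*I²
t(2166)/1444319 + (-734*(-688) + 983)/(-4812911) = -22*2166²/1444319 + (-734*(-688) + 983)/(-4812911) = -22*4691556*(1/1444319) + (504992 + 983)*(-1/4812911) = -103214232*1/1444319 + 505975*(-1/4812911) = -103214232/1444319 - 505975/4812911 = -497491701855377/6951378802609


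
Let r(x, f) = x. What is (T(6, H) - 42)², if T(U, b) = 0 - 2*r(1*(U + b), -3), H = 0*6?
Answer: 2916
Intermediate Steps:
H = 0
T(U, b) = -2*U - 2*b (T(U, b) = 0 - 2*(U + b) = 0 + (-2*U - 2*b) = -2*U - 2*b)
(T(6, H) - 42)² = ((-2*6 - 2*0) - 42)² = ((-12 + 0) - 42)² = (-12 - 42)² = (-54)² = 2916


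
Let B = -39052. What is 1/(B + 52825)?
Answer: 1/13773 ≈ 7.2606e-5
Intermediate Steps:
1/(B + 52825) = 1/(-39052 + 52825) = 1/13773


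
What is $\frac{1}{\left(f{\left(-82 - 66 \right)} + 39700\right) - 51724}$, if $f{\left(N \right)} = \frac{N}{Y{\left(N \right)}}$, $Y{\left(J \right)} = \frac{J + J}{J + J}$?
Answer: $- \frac{1}{12172} \approx -8.2156 \cdot 10^{-5}$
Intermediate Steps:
$Y{\left(J \right)} = 1$ ($Y{\left(J \right)} = \frac{2 J}{2 J} = 2 J \frac{1}{2 J} = 1$)
$f{\left(N \right)} = N$ ($f{\left(N \right)} = \frac{N}{1} = N 1 = N$)
$\frac{1}{\left(f{\left(-82 - 66 \right)} + 39700\right) - 51724} = \frac{1}{\left(\left(-82 - 66\right) + 39700\right) - 51724} = \frac{1}{\left(-148 + 39700\right) - 51724} = \frac{1}{39552 - 51724} = \frac{1}{-12172} = - \frac{1}{12172}$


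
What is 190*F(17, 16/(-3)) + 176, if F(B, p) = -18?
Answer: -3244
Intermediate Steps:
190*F(17, 16/(-3)) + 176 = 190*(-18) + 176 = -3420 + 176 = -3244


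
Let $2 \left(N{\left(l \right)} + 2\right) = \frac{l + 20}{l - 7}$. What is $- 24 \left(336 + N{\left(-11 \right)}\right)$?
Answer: $-8010$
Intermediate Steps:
$N{\left(l \right)} = -2 + \frac{20 + l}{2 \left(-7 + l\right)}$ ($N{\left(l \right)} = -2 + \frac{\left(l + 20\right) \frac{1}{l - 7}}{2} = -2 + \frac{\left(20 + l\right) \frac{1}{-7 + l}}{2} = -2 + \frac{\frac{1}{-7 + l} \left(20 + l\right)}{2} = -2 + \frac{20 + l}{2 \left(-7 + l\right)}$)
$- 24 \left(336 + N{\left(-11 \right)}\right) = - 24 \left(336 + \frac{3 \left(16 - -11\right)}{2 \left(-7 - 11\right)}\right) = - 24 \left(336 + \frac{3 \left(16 + 11\right)}{2 \left(-18\right)}\right) = - 24 \left(336 + \frac{3}{2} \left(- \frac{1}{18}\right) 27\right) = - 24 \left(336 - \frac{9}{4}\right) = \left(-24\right) \frac{1335}{4} = -8010$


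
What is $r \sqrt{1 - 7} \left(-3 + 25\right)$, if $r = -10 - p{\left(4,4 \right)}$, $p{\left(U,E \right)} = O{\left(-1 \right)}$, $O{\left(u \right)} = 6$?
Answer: $- 352 i \sqrt{6} \approx - 862.22 i$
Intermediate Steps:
$p{\left(U,E \right)} = 6$
$r = -16$ ($r = -10 - 6 = -16$)
$r \sqrt{1 - 7} \left(-3 + 25\right) = - 16 \sqrt{1 - 7} \left(-3 + 25\right) = - 16 \sqrt{1 - 7} \cdot 22 = - 16 \sqrt{-6} \cdot 22 = - 16 i \sqrt{6} \cdot 22 = - 16 \cdot 22 i \sqrt{6} = - 352 i \sqrt{6}$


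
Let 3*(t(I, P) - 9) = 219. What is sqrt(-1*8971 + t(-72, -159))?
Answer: I*sqrt(8889) ≈ 94.281*I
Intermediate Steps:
t(I, P) = 82 (t(I, P) = 9 + (1/3)*219 = 9 + 73 = 82)
sqrt(-1*8971 + t(-72, -159)) = sqrt(-1*8971 + 82) = sqrt(-8971 + 82) = sqrt(-8889) = I*sqrt(8889)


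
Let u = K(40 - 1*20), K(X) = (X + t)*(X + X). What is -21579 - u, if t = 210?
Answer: -30779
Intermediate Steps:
K(X) = 2*X*(210 + X) (K(X) = (X + 210)*(X + X) = (210 + X)*(2*X) = 2*X*(210 + X))
u = 9200 (u = 2*(40 - 1*20)*(210 + (40 - 1*20)) = 2*(40 - 20)*(210 + (40 - 20)) = 2*20*(210 + 20) = 2*20*230 = 9200)
-21579 - u = -21579 - 1*9200 = -21579 - 9200 = -30779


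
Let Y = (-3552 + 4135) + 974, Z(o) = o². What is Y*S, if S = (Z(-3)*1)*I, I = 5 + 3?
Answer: 112104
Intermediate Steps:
I = 8
Y = 1557 (Y = 583 + 974 = 1557)
S = 72 (S = ((-3)²*1)*8 = (9*1)*8 = 9*8 = 72)
Y*S = 1557*72 = 112104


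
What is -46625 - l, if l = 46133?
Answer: -92758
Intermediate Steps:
-46625 - l = -46625 - 1*46133 = -46625 - 46133 = -92758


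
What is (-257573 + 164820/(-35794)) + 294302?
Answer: 657256503/17897 ≈ 36724.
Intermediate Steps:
(-257573 + 164820/(-35794)) + 294302 = (-257573 + 164820*(-1/35794)) + 294302 = (-257573 - 82410/17897) + 294302 = -4609866391/17897 + 294302 = 657256503/17897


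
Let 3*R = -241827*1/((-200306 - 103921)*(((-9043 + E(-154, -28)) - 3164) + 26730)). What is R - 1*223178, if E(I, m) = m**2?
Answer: -1039295910445033/4656802689 ≈ -2.2318e+5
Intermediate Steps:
R = 80609/4656802689 (R = (-241827*1/((-200306 - 103921)*(((-9043 + (-28)**2) - 3164) + 26730)))/3 = (-241827*(-1/(304227*(((-9043 + 784) - 3164) + 26730))))/3 = (-241827*(-1/(304227*((-8259 - 3164) + 26730))))/3 = (-241827*(-1/(304227*(-11423 + 26730))))/3 = (-241827/((-304227*15307)))/3 = (-241827/(-4656802689))/3 = (-241827*(-1/4656802689))/3 = (1/3)*(80609/1552267563) = 80609/4656802689 ≈ 1.7310e-5)
R - 1*223178 = 80609/4656802689 - 1*223178 = 80609/4656802689 - 223178 = -1039295910445033/4656802689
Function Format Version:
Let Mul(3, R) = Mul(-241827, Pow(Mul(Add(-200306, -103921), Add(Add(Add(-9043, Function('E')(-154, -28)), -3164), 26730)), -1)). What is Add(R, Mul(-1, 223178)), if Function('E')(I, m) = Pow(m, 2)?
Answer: Rational(-1039295910445033, 4656802689) ≈ -2.2318e+5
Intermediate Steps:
R = Rational(80609, 4656802689) (R = Mul(Rational(1, 3), Mul(-241827, Pow(Mul(Add(-200306, -103921), Add(Add(Add(-9043, Pow(-28, 2)), -3164), 26730)), -1))) = Mul(Rational(1, 3), Mul(-241827, Pow(Mul(-304227, Add(Add(Add(-9043, 784), -3164), 26730)), -1))) = Mul(Rational(1, 3), Mul(-241827, Pow(Mul(-304227, Add(Add(-8259, -3164), 26730)), -1))) = Mul(Rational(1, 3), Mul(-241827, Pow(Mul(-304227, Add(-11423, 26730)), -1))) = Mul(Rational(1, 3), Mul(-241827, Pow(Mul(-304227, 15307), -1))) = Mul(Rational(1, 3), Mul(-241827, Pow(-4656802689, -1))) = Mul(Rational(1, 3), Mul(-241827, Rational(-1, 4656802689))) = Mul(Rational(1, 3), Rational(80609, 1552267563)) = Rational(80609, 4656802689) ≈ 1.7310e-5)
Add(R, Mul(-1, 223178)) = Add(Rational(80609, 4656802689), Mul(-1, 223178)) = Add(Rational(80609, 4656802689), -223178) = Rational(-1039295910445033, 4656802689)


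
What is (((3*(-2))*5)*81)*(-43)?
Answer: 104490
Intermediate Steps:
(((3*(-2))*5)*81)*(-43) = (-6*5*81)*(-43) = -30*81*(-43) = -2430*(-43) = 104490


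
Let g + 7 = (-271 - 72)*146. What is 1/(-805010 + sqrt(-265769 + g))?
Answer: -402505/324020707977 - 7*I*sqrt(6446)/648041415954 ≈ -1.2422e-6 - 8.6724e-10*I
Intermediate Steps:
g = -50085 (g = -7 + (-271 - 72)*146 = -7 - 343*146 = -7 - 50078 = -50085)
1/(-805010 + sqrt(-265769 + g)) = 1/(-805010 + sqrt(-265769 - 50085)) = 1/(-805010 + sqrt(-315854)) = 1/(-805010 + 7*I*sqrt(6446))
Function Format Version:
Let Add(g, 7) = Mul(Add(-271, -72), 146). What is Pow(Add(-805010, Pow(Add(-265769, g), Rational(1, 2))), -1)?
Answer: Add(Rational(-402505, 324020707977), Mul(Rational(-7, 648041415954), I, Pow(6446, Rational(1, 2)))) ≈ Add(-1.2422e-6, Mul(-8.6724e-10, I))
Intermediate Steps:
g = -50085 (g = Add(-7, Mul(Add(-271, -72), 146)) = Add(-7, Mul(-343, 146)) = Add(-7, -50078) = -50085)
Pow(Add(-805010, Pow(Add(-265769, g), Rational(1, 2))), -1) = Pow(Add(-805010, Pow(Add(-265769, -50085), Rational(1, 2))), -1) = Pow(Add(-805010, Pow(-315854, Rational(1, 2))), -1) = Pow(Add(-805010, Mul(7, I, Pow(6446, Rational(1, 2)))), -1)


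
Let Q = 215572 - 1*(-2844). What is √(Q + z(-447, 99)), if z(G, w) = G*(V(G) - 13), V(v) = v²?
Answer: 2*I*√22272599 ≈ 9438.8*I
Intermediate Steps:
Q = 218416 (Q = 215572 + 2844 = 218416)
z(G, w) = G*(-13 + G²) (z(G, w) = G*(G² - 13) = G*(-13 + G²))
√(Q + z(-447, 99)) = √(218416 - 447*(-13 + (-447)²)) = √(218416 - 447*(-13 + 199809)) = √(218416 - 447*199796) = √(218416 - 89308812) = √(-89090396) = 2*I*√22272599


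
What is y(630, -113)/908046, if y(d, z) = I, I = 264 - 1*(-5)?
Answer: 269/908046 ≈ 0.00029624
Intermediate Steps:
I = 269 (I = 264 + 5 = 269)
y(d, z) = 269
y(630, -113)/908046 = 269/908046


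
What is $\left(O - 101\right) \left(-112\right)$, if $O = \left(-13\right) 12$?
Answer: $28784$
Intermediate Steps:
$O = -156$
$\left(O - 101\right) \left(-112\right) = \left(-156 - 101\right) \left(-112\right) = \left(-257\right) \left(-112\right) = 28784$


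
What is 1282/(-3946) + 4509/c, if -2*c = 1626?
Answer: -3139130/534683 ≈ -5.8710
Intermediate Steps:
c = -813 (c = -1/2*1626 = -813)
1282/(-3946) + 4509/c = 1282/(-3946) + 4509/(-813) = 1282*(-1/3946) + 4509*(-1/813) = -641/1973 - 1503/271 = -3139130/534683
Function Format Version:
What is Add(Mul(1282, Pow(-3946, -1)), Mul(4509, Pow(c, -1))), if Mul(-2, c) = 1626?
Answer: Rational(-3139130, 534683) ≈ -5.8710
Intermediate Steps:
c = -813 (c = Mul(Rational(-1, 2), 1626) = -813)
Add(Mul(1282, Pow(-3946, -1)), Mul(4509, Pow(c, -1))) = Add(Mul(1282, Pow(-3946, -1)), Mul(4509, Pow(-813, -1))) = Add(Mul(1282, Rational(-1, 3946)), Mul(4509, Rational(-1, 813))) = Add(Rational(-641, 1973), Rational(-1503, 271)) = Rational(-3139130, 534683)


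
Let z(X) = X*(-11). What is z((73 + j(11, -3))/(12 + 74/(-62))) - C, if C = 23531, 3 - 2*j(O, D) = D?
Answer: -7908801/335 ≈ -23608.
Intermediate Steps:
j(O, D) = 3/2 - D/2
z(X) = -11*X
z((73 + j(11, -3))/(12 + 74/(-62))) - C = -11*(73 + (3/2 - ½*(-3)))/(12 + 74/(-62)) - 1*23531 = -11*(73 + (3/2 + 3/2))/(12 + 74*(-1/62)) - 23531 = -11*(73 + 3)/(12 - 37/31) - 23531 = -836/335/31 - 23531 = -836*31/335 - 23531 = -11*2356/335 - 23531 = -25916/335 - 23531 = -7908801/335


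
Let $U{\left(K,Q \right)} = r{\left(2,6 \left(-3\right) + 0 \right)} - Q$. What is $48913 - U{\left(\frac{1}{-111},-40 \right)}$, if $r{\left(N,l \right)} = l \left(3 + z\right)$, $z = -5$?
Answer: $48837$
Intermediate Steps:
$r{\left(N,l \right)} = - 2 l$ ($r{\left(N,l \right)} = l \left(3 - 5\right) = l \left(-2\right) = - 2 l$)
$U{\left(K,Q \right)} = 36 - Q$ ($U{\left(K,Q \right)} = - 2 \left(6 \left(-3\right) + 0\right) - Q = - 2 \left(-18 + 0\right) - Q = \left(-2\right) \left(-18\right) - Q = 36 - Q$)
$48913 - U{\left(\frac{1}{-111},-40 \right)} = 48913 - \left(36 - -40\right) = 48913 - \left(36 + 40\right) = 48913 - 76 = 48837$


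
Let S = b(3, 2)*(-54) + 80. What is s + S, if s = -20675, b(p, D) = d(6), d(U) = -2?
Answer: -20487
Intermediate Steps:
b(p, D) = -2
S = 188 (S = -2*(-54) + 80 = 108 + 80 = 188)
s + S = -20675 + 188 = -20487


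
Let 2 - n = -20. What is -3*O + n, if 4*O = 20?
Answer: 7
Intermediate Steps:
O = 5 (O = (1/4)*20 = 5)
n = 22 (n = 2 - 1*(-20) = 2 + 20 = 22)
-3*O + n = -3*5 + 22 = -15 + 22 = 7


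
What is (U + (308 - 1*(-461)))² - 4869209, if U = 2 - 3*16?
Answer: -4346480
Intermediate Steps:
U = -46 (U = 2 - 48 = -46)
(U + (308 - 1*(-461)))² - 4869209 = (-46 + (308 - 1*(-461)))² - 4869209 = (-46 + (308 + 461))² - 4869209 = (-46 + 769)² - 4869209 = 723² - 4869209 = 522729 - 4869209 = -4346480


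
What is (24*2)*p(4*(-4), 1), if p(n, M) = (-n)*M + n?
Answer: 0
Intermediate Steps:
p(n, M) = n - M*n (p(n, M) = -M*n + n = n - M*n)
(24*2)*p(4*(-4), 1) = (24*2)*((4*(-4))*(1 - 1*1)) = 48*(-16*(1 - 1)) = 48*(-16*0) = 48*0 = 0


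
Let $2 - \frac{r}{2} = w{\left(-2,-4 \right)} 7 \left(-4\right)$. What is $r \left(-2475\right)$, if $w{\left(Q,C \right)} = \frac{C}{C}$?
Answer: $-148500$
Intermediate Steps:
$w{\left(Q,C \right)} = 1$
$r = 60$ ($r = 4 - 2 \cdot 1 \cdot 7 \left(-4\right) = 4 - 2 \cdot 7 \left(-4\right) = 4 - -56 = 4 + 56 = 60$)
$r \left(-2475\right) = 60 \left(-2475\right) = -148500$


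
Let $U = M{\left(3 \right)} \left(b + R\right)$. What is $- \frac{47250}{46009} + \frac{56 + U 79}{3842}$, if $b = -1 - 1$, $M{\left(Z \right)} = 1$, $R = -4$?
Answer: $- \frac{100383131}{88383289} \approx -1.1358$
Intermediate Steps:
$b = -2$
$U = -6$ ($U = 1 \left(-2 - 4\right) = 1 \left(-6\right) = -6$)
$- \frac{47250}{46009} + \frac{56 + U 79}{3842} = - \frac{47250}{46009} + \frac{56 - 474}{3842} = \left(-47250\right) \frac{1}{46009} + \left(56 - 474\right) \frac{1}{3842} = - \frac{47250}{46009} - \frac{209}{1921} = - \frac{100383131}{88383289}$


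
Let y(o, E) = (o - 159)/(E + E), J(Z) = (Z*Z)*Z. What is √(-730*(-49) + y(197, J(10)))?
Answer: √357700190/100 ≈ 189.13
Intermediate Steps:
J(Z) = Z³ (J(Z) = Z²*Z = Z³)
y(o, E) = (-159 + o)/(2*E) (y(o, E) = (-159 + o)/((2*E)) = (-159 + o)*(1/(2*E)) = (-159 + o)/(2*E))
√(-730*(-49) + y(197, J(10))) = √(-730*(-49) + (-159 + 197)/(2*(10³))) = √(35770 + (½)*38/1000) = √(35770 + (½)*(1/1000)*38) = √(35770 + 19/1000) = √(35770019/1000) = √357700190/100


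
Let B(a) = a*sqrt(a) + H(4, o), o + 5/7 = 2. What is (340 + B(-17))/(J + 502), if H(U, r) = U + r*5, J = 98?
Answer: 2453/4200 - 17*I*sqrt(17)/600 ≈ 0.58405 - 0.11682*I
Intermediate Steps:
o = 9/7 (o = -5/7 + 2 = 9/7 ≈ 1.2857)
H(U, r) = U + 5*r
B(a) = 73/7 + a**(3/2) (B(a) = a*sqrt(a) + (4 + 5*(9/7)) = a**(3/2) + (4 + 45/7) = a**(3/2) + 73/7 = 73/7 + a**(3/2))
(340 + B(-17))/(J + 502) = (340 + (73/7 + (-17)**(3/2)))/(98 + 502) = (340 + (73/7 - 17*I*sqrt(17)))/600 = (2453/7 - 17*I*sqrt(17))*(1/600) = 2453/4200 - 17*I*sqrt(17)/600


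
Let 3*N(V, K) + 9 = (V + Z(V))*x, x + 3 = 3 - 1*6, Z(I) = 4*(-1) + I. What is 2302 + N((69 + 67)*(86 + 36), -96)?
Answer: -64061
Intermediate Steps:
Z(I) = -4 + I
x = -6 (x = -3 + (3 - 1*6) = -3 + (3 - 6) = -3 - 3 = -6)
N(V, K) = 5 - 4*V (N(V, K) = -3 + ((V + (-4 + V))*(-6))/3 = -3 + ((-4 + 2*V)*(-6))/3 = -3 + (24 - 12*V)/3 = -3 + (8 - 4*V) = 5 - 4*V)
2302 + N((69 + 67)*(86 + 36), -96) = 2302 + (5 - 4*(69 + 67)*(86 + 36)) = 2302 + (5 - 544*122) = 2302 + (5 - 4*16592) = 2302 + (5 - 66368) = 2302 - 66363 = -64061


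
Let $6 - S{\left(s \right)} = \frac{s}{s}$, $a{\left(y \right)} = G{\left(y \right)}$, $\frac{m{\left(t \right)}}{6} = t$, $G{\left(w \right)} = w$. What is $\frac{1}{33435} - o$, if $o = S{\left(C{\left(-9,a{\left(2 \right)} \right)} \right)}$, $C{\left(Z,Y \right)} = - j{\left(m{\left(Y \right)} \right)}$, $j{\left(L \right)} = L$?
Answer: $- \frac{167174}{33435} \approx -5.0$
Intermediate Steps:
$m{\left(t \right)} = 6 t$
$a{\left(y \right)} = y$
$C{\left(Z,Y \right)} = - 6 Y$
$S{\left(s \right)} = 5$ ($S{\left(s \right)} = 6 - \frac{s}{s} = 6 - 1 = 5$)
$o = 5$
$\frac{1}{33435} - o = \frac{1}{33435} - 5 = - \frac{167174}{33435}$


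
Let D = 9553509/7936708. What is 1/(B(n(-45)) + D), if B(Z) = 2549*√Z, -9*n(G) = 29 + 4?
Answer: 227470233925116/4502079786788761538747 - 160564910053145936*I*√33/4502079786788761538747 ≈ 5.0526e-8 - 0.00020488*I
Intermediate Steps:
n(G) = -11/3 (n(G) = -(29 + 4)/9 = -⅑*33 = -11/3)
D = 9553509/7936708 (D = 9553509*(1/7936708) = 9553509/7936708 ≈ 1.2037)
1/(B(n(-45)) + D) = 1/(2549*√(-11/3) + 9553509/7936708) = 1/(2549*(I*√33/3) + 9553509/7936708) = 1/(2549*I*√33/3 + 9553509/7936708) = 1/(9553509/7936708 + 2549*I*√33/3)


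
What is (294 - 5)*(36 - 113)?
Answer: -22253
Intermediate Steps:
(294 - 5)*(36 - 113) = 289*(-77) = -22253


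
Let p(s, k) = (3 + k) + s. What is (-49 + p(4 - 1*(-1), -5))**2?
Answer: 2116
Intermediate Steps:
p(s, k) = 3 + k + s
(-49 + p(4 - 1*(-1), -5))**2 = (-49 + (3 - 5 + (4 - 1*(-1))))**2 = (-49 + (3 - 5 + (4 + 1)))**2 = (-49 + (3 - 5 + 5))**2 = (-49 + 3)**2 = (-46)**2 = 2116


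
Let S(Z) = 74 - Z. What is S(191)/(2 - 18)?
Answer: 117/16 ≈ 7.3125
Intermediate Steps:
S(191)/(2 - 18) = (74 - 1*191)/(2 - 18) = (74 - 191)/(-16) = -1/16*(-117) = 117/16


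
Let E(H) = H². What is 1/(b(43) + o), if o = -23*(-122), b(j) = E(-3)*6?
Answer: 1/2860 ≈ 0.00034965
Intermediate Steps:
b(j) = 54 (b(j) = (-3)²*6 = 9*6 = 54)
o = 2806
1/(b(43) + o) = 1/(54 + 2806) = 1/2860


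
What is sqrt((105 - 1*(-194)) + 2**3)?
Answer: sqrt(307) ≈ 17.521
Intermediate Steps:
sqrt((105 - 1*(-194)) + 2**3) = sqrt((105 + 194) + 8) = sqrt(299 + 8) = sqrt(307)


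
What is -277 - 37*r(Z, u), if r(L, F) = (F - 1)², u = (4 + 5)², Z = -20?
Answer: -237077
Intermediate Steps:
u = 81 (u = 9² = 81)
r(L, F) = (-1 + F)²
-277 - 37*r(Z, u) = -277 - 37*(-1 + 81)² = -277 - 37*80² = -277 - 37*6400 = -277 - 236800 = -237077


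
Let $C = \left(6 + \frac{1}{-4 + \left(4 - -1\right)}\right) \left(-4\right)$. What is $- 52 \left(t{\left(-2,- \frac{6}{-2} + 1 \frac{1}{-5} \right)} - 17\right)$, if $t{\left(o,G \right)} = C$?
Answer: $2340$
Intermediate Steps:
$C = -28$ ($C = \left(6 + \frac{1}{-4 + \left(4 + 1\right)}\right) \left(-4\right) = \left(6 + \frac{1}{-4 + 5}\right) \left(-4\right) = \left(6 + 1^{-1}\right) \left(-4\right) = \left(6 + 1\right) \left(-4\right) = 7 \left(-4\right) = -28$)
$t{\left(o,G \right)} = -28$
$- 52 \left(t{\left(-2,- \frac{6}{-2} + 1 \frac{1}{-5} \right)} - 17\right) = - 52 \left(-28 - 17\right) = \left(-52\right) \left(-45\right) = 2340$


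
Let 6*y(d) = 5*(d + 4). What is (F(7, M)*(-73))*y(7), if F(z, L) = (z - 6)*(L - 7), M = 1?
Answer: 4015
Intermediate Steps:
y(d) = 10/3 + 5*d/6 (y(d) = (5*(d + 4))/6 = (5*(4 + d))/6 = (20 + 5*d)/6 = 10/3 + 5*d/6)
F(z, L) = (-7 + L)*(-6 + z) (F(z, L) = (-6 + z)*(-7 + L) = (-7 + L)*(-6 + z))
(F(7, M)*(-73))*y(7) = ((42 - 7*7 - 6*1 + 1*7)*(-73))*(10/3 + (⅚)*7) = ((42 - 49 - 6 + 7)*(-73))*(10/3 + 35/6) = -6*(-73)*(55/6) = 438*(55/6) = 4015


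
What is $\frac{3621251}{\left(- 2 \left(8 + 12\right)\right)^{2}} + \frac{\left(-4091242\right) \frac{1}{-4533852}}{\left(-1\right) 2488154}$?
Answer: $\frac{5106381253474434001}{2256184397841600} \approx 2263.3$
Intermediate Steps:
$\frac{3621251}{\left(- 2 \left(8 + 12\right)\right)^{2}} + \frac{\left(-4091242\right) \frac{1}{-4533852}}{\left(-1\right) 2488154} = \frac{3621251}{\left(\left(-2\right) 20\right)^{2}} + \frac{\left(-4091242\right) \left(- \frac{1}{4533852}\right)}{-2488154} = \frac{3621251}{\left(-40\right)^{2}} + \frac{2045621}{2266926} \left(- \frac{1}{2488154}\right) = \frac{3621251}{1600} - \frac{2045621}{5640460994604} = \frac{5106381253474434001}{2256184397841600}$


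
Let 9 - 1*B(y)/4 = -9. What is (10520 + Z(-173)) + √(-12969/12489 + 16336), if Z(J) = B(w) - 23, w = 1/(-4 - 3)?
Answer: 10569 + 7*√5777432215/4163 ≈ 10697.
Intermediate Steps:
w = -⅐ (w = 1/(-7) = -⅐ ≈ -0.14286)
B(y) = 72 (B(y) = 36 - 4*(-9) = 36 + 36 = 72)
Z(J) = 49 (Z(J) = 72 - 23 = 49)
(10520 + Z(-173)) + √(-12969/12489 + 16336) = (10520 + 49) + √(-12969/12489 + 16336) = 10569 + √(-12969*1/12489 + 16336) = 10569 + √(-4323/4163 + 16336) = 10569 + √(68002445/4163) = 10569 + 7*√5777432215/4163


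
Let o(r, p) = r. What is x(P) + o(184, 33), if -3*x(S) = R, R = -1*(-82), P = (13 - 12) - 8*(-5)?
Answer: 470/3 ≈ 156.67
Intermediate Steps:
P = 41 (P = 1 + 40 = 41)
R = 82
x(S) = -82/3 (x(S) = -1/3*82 = -82/3)
x(P) + o(184, 33) = -82/3 + 184 = 470/3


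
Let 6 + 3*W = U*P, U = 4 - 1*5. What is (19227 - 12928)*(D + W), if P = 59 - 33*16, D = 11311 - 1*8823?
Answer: 49932173/3 ≈ 1.6644e+7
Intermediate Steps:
U = -1 (U = 4 - 5 = -1)
D = 2488 (D = 11311 - 8823 = 2488)
P = -469 (P = 59 - 528 = -469)
W = 463/3 (W = -2 + (-1*(-469))/3 = -2 + (⅓)*469 = -2 + 469/3 = 463/3 ≈ 154.33)
(19227 - 12928)*(D + W) = (19227 - 12928)*(2488 + 463/3) = 6299*(7927/3) = 49932173/3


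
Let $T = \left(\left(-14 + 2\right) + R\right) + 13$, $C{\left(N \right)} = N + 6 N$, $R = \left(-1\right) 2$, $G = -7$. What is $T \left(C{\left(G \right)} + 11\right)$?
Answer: $38$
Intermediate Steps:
$R = -2$
$C{\left(N \right)} = 7 N$
$T = -1$ ($T = \left(\left(-14 + 2\right) - 2\right) + 13 = \left(-12 - 2\right) + 13 = -14 + 13 = -1$)
$T \left(C{\left(G \right)} + 11\right) = - (7 \left(-7\right) + 11) = - (-49 + 11) = \left(-1\right) \left(-38\right) = 38$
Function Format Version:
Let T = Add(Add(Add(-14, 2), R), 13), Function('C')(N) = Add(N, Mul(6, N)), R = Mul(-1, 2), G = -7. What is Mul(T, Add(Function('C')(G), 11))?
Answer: 38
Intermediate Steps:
R = -2
Function('C')(N) = Mul(7, N)
T = -1 (T = Add(Add(Add(-14, 2), -2), 13) = Add(Add(-12, -2), 13) = Add(-14, 13) = -1)
Mul(T, Add(Function('C')(G), 11)) = Mul(-1, Add(Mul(7, -7), 11)) = Mul(-1, Add(-49, 11)) = Mul(-1, -38) = 38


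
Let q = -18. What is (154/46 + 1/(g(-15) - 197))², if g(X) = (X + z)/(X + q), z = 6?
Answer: 27680640625/2477251984 ≈ 11.174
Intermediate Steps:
g(X) = (6 + X)/(-18 + X) (g(X) = (X + 6)/(X - 18) = (6 + X)/(-18 + X))
(154/46 + 1/(g(-15) - 197))² = (154/46 + 1/((6 - 15)/(-18 - 15) - 197))² = (154*(1/46) + 1/(-9/(-33) - 197))² = (77/23 + 1/(-1/33*(-9) - 197))² = (77/23 + 1/(3/11 - 197))² = (77/23 + 1/(-2164/11))² = (77/23 - 11/2164)² = (166375/49772)² = 27680640625/2477251984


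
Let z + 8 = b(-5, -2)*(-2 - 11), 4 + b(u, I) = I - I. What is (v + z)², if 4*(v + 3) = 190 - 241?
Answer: 12769/16 ≈ 798.06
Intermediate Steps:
v = -63/4 (v = -3 + (190 - 241)/4 = -3 + (¼)*(-51) = -3 - 51/4 = -63/4 ≈ -15.750)
b(u, I) = -4 (b(u, I) = -4 + (I - I) = -4 + 0 = -4)
z = 44 (z = -8 - 4*(-2 - 11) = -8 - 4*(-13) = -8 + 52 = 44)
(v + z)² = (-63/4 + 44)² = (113/4)² = 12769/16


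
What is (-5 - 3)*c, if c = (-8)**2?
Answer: -512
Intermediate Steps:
c = 64
(-5 - 3)*c = (-5 - 3)*64 = -8*64 = -512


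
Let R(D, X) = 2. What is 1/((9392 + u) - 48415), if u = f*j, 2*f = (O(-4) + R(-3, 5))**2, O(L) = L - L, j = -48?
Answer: -1/39119 ≈ -2.5563e-5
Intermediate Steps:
O(L) = 0
f = 2 (f = (0 + 2)**2/2 = (1/2)*2**2 = (1/2)*4 = 2)
u = -96 (u = 2*(-48) = -96)
1/((9392 + u) - 48415) = 1/((9392 - 96) - 48415) = 1/(9296 - 48415) = 1/(-39119) = -1/39119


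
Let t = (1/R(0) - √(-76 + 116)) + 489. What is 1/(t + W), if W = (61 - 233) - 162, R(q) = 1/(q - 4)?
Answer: 151/22761 + 2*√10/22761 ≈ 0.0069120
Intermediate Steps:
R(q) = 1/(-4 + q)
W = -334 (W = -172 - 162 = -334)
t = 485 - 2*√10 (t = (1/(1/(-4 + 0)) - √(-76 + 116)) + 489 = (1/(1/(-4)) - √40) + 489 = (1/(-¼) - 2*√10) + 489 = (-4 - 2*√10) + 489 = 485 - 2*√10 ≈ 478.68)
1/(t + W) = 1/((485 - 2*√10) - 334) = 1/(151 - 2*√10)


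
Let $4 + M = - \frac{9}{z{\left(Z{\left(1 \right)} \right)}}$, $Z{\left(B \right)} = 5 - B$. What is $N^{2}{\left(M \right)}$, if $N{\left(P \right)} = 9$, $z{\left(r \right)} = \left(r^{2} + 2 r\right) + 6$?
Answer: $81$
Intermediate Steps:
$z{\left(r \right)} = 6 + r^{2} + 2 r$
$M = - \frac{43}{10}$ ($M = -4 - \frac{9}{6 + \left(5 - 1\right)^{2} + 2 \left(5 - 1\right)} = -4 - \frac{9}{6 + 4^{2} + 2 \cdot 4} = -4 - \frac{9}{6 + 16 + 8} = -4 - \frac{9}{30} = -4 - \frac{3}{10} = - \frac{43}{10} \approx -4.3$)
$N^{2}{\left(M \right)} = 9^{2} = 81$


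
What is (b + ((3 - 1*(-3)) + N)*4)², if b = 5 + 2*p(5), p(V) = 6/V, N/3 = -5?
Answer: 20449/25 ≈ 817.96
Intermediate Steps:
N = -15 (N = 3*(-5) = -15)
b = 37/5 (b = 5 + 2*(6/5) = 5 + 12/5 = 37/5 ≈ 7.4000)
(b + ((3 - 1*(-3)) + N)*4)² = (37/5 + ((3 - 1*(-3)) - 15)*4)² = (37/5 + ((3 + 3) - 15)*4)² = (37/5 + (6 - 15)*4)² = (37/5 - 9*4)² = (37/5 - 36)² = (-143/5)² = 20449/25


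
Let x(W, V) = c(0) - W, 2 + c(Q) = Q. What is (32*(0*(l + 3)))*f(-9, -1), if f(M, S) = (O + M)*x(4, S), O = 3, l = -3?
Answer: 0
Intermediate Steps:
c(Q) = -2 + Q
x(W, V) = -2 - W (x(W, V) = (-2 + 0) - W = -2 - W)
f(M, S) = -18 - 6*M (f(M, S) = (3 + M)*(-2 - 1*4) = (3 + M)*(-2 - 4) = (3 + M)*(-6) = -18 - 6*M)
(32*(0*(l + 3)))*f(-9, -1) = (32*(0*(-3 + 3)))*(-18 - 6*(-9)) = (32*(0*0))*(-18 + 54) = (32*0)*36 = 0*36 = 0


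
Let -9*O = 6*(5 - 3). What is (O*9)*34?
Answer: -408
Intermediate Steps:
O = -4/3 (O = -2*(5 - 3)/3 = -2*2/3 = -1/9*12 = -4/3 ≈ -1.3333)
(O*9)*34 = -4/3*9*34 = -12*34 = -408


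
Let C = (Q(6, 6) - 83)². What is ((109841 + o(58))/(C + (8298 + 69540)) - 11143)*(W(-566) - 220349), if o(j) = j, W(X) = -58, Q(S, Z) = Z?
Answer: 205707127493274/83767 ≈ 2.4557e+9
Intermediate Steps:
C = 5929 (C = (6 - 83)² = (-77)² = 5929)
((109841 + o(58))/(C + (8298 + 69540)) - 11143)*(W(-566) - 220349) = ((109841 + 58)/(5929 + (8298 + 69540)) - 11143)*(-58 - 220349) = (109899/(5929 + 77838) - 11143)*(-220407) = (109899/83767 - 11143)*(-220407) = -933305782/83767*(-220407) = 205707127493274/83767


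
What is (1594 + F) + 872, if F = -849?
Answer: 1617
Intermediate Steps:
(1594 + F) + 872 = (1594 - 849) + 872 = 745 + 872 = 1617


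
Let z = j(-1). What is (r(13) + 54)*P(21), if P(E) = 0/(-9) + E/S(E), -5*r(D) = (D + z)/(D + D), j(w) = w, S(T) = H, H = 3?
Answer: 24528/65 ≈ 377.35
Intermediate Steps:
S(T) = 3
z = -1
r(D) = -(-1 + D)/(10*D) (r(D) = -(D - 1)/(5*(D + D)) = -(-1 + D)/(5*(2*D)) = -(-1 + D)*1/(2*D)/5 = -(-1 + D)/(10*D))
P(E) = E/3 (P(E) = 0/(-9) + E/3 = 0*(-1/9) + E*(1/3) = 0 + E/3 = E/3)
(r(13) + 54)*P(21) = ((1/10)*(1 - 1*13)/13 + 54)*((1/3)*21) = ((1/10)*(1/13)*(1 - 13) + 54)*7 = ((1/10)*(1/13)*(-12) + 54)*7 = (-6/65 + 54)*7 = (3504/65)*7 = 24528/65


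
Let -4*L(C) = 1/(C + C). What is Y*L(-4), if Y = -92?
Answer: -23/8 ≈ -2.8750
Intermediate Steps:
L(C) = -1/(8*C) (L(C) = -1/(4*(C + C)) = -1/(2*C)/4 = -1/(8*C))
Y*L(-4) = -(-23)/(2*(-4)) = -(-23)*(-1)/(2*4) = -92*1/32 = -23/8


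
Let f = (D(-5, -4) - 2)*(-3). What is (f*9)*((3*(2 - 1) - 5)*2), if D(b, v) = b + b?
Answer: -1296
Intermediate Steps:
D(b, v) = 2*b
f = 36 (f = (2*(-5) - 2)*(-3) = (-10 - 2)*(-3) = -12*(-3) = 36)
(f*9)*((3*(2 - 1) - 5)*2) = (36*9)*((3*(2 - 1) - 5)*2) = 324*((3*1 - 5)*2) = 324*((3 - 5)*2) = 324*(-2*2) = 324*(-4) = -1296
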